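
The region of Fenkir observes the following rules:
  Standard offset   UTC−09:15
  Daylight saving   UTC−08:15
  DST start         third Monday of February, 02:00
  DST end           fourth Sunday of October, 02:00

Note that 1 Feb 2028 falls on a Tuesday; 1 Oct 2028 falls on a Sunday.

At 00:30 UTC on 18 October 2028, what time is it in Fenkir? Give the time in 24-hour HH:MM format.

16:15

1 February 2028 is a Tuesday, so the first Monday is February 7 and the third is February 21.
1 October 2028 is a Sunday, so the first Sunday is October 1 and the fourth is October 22.
At the standard offset (UTC−09:15), 00:30 UTC − 9h15m = 15:15 Fenkir standard time (rolling into the previous day, 17 October 2028).
Daylight saving runs 21 February – 22 October; the standard-time date in Fenkir, 17 October 2028, is inside that window, so Fenkir is at UTC−08:15.
00:30 UTC − 8h15m = 16:15 local (rolling into the previous day, 17 October 2028).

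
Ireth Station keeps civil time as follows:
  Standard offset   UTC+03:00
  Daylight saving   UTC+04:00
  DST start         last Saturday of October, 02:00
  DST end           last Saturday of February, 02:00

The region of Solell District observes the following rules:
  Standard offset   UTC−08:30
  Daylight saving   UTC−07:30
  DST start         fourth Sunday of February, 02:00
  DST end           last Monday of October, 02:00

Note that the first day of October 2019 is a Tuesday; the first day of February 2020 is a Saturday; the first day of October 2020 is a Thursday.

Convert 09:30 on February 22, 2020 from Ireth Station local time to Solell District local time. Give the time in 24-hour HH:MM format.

1 October 2019 is a Tuesday, so Saturdays fall on 5, 12, 19, 26; the last is October 26.
1 February 2020 is a Saturday, so Saturdays fall on 1, 8, 15, 22, 29; the last is February 29.
February 22, 2020 falls between 26 October 2019 and 29 February 2020, so daylight saving is in effect and Ireth Station is at UTC+04:00.
09:30 Ireth Station − 4h = 05:30 UTC.
1 February 2020 is a Saturday, so the first Sunday is February 2 and the fourth is February 23.
1 October 2020 is a Thursday, so Mondays fall on 5, 12, 19, 26; the last is October 26.
At the standard offset (UTC−08:30), 05:30 UTC − 8h30m = 21:00 Solell District standard time (rolling into the previous day, 21 February 2020).
The standard-time date in Solell District, February 21, 2020, is outside the daylight-saving period (23 February – 26 October), so Solell District is on standard time, UTC−08:30.
05:30 UTC − 8h30m = 21:00 Solell District (rolling into the previous day, 21 February 2020).

21:00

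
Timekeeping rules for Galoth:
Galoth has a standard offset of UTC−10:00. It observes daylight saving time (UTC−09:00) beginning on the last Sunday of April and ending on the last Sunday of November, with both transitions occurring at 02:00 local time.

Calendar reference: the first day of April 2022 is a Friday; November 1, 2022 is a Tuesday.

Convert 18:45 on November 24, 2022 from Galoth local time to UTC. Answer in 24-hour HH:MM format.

03:45

1 April 2022 is a Friday, so Sundays fall on 3, 10, 17, 24; the last is April 24.
1 November 2022 is a Tuesday, so Sundays fall on 6, 13, 20, 27; the last is November 27.
Daylight saving runs 24 April – 27 November; November 24, 2022 is inside that window, so Galoth is at UTC−09:00.
18:45 local + 9h = 03:45 UTC (rolling into the next day, 25 November 2022).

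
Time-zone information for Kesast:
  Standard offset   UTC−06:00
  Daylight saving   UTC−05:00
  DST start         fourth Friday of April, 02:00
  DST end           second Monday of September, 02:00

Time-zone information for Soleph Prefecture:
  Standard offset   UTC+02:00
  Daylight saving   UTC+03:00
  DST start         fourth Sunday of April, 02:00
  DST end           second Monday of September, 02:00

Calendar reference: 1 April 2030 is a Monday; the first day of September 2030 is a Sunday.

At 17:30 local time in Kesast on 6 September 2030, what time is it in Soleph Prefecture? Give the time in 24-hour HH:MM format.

1 April 2030 is a Monday, so the first Friday is April 5 and the fourth is April 26.
1 September 2030 is a Sunday, so the first Monday is September 2 and the second is September 9.
6 September 2030 lies within the daylight-saving period (26 April – 9 September), so Kesast is on daylight time, UTC−05:00.
17:30 Kesast + 5h = 22:30 UTC.
1 April 2030 is a Monday, so the first Sunday is April 7 and the fourth is April 28.
1 September 2030 is a Sunday, so the first Monday is September 2 and the second is September 9.
At the standard offset (UTC+02:00), 22:30 UTC + 2h = 00:30 Soleph Prefecture standard time (rolling into the next day, 7 September 2030).
The standard-time date in Soleph Prefecture, 7 September 2030, falls between 28 April and 9 September, so daylight saving is in effect and Soleph Prefecture is at UTC+03:00.
22:30 UTC + 3h = 01:30 Soleph Prefecture (rolling into the next day, 7 September 2030).

01:30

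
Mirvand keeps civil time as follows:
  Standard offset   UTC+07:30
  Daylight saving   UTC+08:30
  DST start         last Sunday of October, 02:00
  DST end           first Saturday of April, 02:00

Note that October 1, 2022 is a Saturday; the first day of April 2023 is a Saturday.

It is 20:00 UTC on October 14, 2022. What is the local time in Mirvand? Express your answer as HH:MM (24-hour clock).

1 October 2022 is a Saturday, so Sundays fall on 2, 9, 16, 23, 30; the last is October 30.
1 April 2023 is a Saturday, so the first Saturday is April 1.
At the standard offset (UTC+07:30), 20:00 UTC + 7h30m = 03:30 Mirvand standard time (rolling into the next day, 15 October 2022).
Daylight saving runs 30 October 2022 – 1 April 2023; the standard-time date in Mirvand, October 15, 2022, is outside that window, so Mirvand is on standard time at UTC+07:30.
20:00 UTC + 7h30m = 03:30 local (rolling into the next day, 15 October 2022).

03:30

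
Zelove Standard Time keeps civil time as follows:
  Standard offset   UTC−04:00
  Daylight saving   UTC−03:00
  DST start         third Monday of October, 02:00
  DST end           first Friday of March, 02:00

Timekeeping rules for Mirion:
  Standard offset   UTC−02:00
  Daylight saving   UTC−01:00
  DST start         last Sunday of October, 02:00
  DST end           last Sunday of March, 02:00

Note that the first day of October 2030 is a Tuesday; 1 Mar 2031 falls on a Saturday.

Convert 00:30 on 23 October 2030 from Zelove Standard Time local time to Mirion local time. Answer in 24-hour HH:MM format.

01:30

1 October 2030 is a Tuesday, so the first Monday is October 7 and the third is October 21.
1 March 2031 is a Saturday, so the first Friday is March 7.
23 October 2030 falls between 21 October 2030 and 7 March 2031, so daylight saving is in effect and Zelove Standard Time is at UTC−03:00.
00:30 Zelove Standard Time + 3h = 03:30 UTC.
1 October 2030 is a Tuesday, so Sundays fall on 6, 13, 20, 27; the last is October 27.
1 March 2031 is a Saturday, so Sundays fall on 2, 9, 16, 23, 30; the last is March 30.
At the standard offset (UTC−02:00), 03:30 UTC − 2h = 01:30 Mirion standard time.
The standard-time date in Mirion, 23 October 2030, does not fall between 27 October 2030 and 30 March 2031, so daylight saving is not in effect and Mirion is at UTC−02:00.
03:30 UTC − 2h = 01:30 Mirion.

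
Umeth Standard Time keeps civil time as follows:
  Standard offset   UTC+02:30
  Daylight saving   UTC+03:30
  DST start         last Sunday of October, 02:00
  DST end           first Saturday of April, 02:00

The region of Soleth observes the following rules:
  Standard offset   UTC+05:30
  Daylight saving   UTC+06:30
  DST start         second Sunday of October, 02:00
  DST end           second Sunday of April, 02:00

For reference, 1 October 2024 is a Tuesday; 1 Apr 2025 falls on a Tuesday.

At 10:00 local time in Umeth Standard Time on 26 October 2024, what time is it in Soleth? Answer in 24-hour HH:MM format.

1 October 2024 is a Tuesday, so Sundays fall on 6, 13, 20, 27; the last is October 27.
1 April 2025 is a Tuesday, so the first Saturday is April 5.
26 October 2024 does not fall between 27 October 2024 and 5 April 2025, so daylight saving is not in effect and Umeth Standard Time is at UTC+02:30.
10:00 Umeth Standard Time − 2h30m = 07:30 UTC.
1 October 2024 is a Tuesday, so the first Sunday is October 6 and the second is October 13.
1 April 2025 is a Tuesday, so the first Sunday is April 6 and the second is April 13.
At the standard offset (UTC+05:30), 07:30 UTC + 5h30m = 13:00 Soleth standard time.
The standard-time date in Soleth, 26 October 2024, lies within the daylight-saving period (13 October 2024 – 13 April 2025), so Soleth is on daylight time, UTC+06:30.
07:30 UTC + 6h30m = 14:00 Soleth.

14:00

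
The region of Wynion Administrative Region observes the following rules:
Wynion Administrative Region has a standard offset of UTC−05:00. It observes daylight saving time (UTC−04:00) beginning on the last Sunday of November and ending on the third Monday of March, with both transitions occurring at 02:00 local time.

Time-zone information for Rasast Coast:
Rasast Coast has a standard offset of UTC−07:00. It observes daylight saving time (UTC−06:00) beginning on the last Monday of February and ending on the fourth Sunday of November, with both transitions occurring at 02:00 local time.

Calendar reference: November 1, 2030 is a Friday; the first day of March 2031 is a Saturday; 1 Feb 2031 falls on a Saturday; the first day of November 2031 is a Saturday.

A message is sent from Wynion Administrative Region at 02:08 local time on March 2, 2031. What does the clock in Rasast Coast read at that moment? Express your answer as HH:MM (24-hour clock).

1 November 2030 is a Friday, so Sundays fall on 3, 10, 17, 24; the last is November 24.
1 March 2031 is a Saturday, so the first Monday is March 3 and the third is March 17.
March 2, 2031 falls between 24 November 2030 and 17 March 2031, so daylight saving is in effect and Wynion Administrative Region is at UTC−04:00.
02:08 Wynion Administrative Region + 4h = 06:08 UTC.
1 February 2031 is a Saturday, so Mondays fall on 3, 10, 17, 24; the last is February 24.
1 November 2031 is a Saturday, so the first Sunday is November 2 and the fourth is November 23.
At the standard offset (UTC−07:00), 06:08 UTC − 7h = 23:08 Rasast Coast standard time (rolling into the previous day, 1 March 2031).
Daylight saving runs 24 February – 23 November; the standard-time date in Rasast Coast, March 1, 2031, is inside that window, so Rasast Coast is at UTC−06:00.
06:08 UTC − 6h = 00:08 Rasast Coast.

00:08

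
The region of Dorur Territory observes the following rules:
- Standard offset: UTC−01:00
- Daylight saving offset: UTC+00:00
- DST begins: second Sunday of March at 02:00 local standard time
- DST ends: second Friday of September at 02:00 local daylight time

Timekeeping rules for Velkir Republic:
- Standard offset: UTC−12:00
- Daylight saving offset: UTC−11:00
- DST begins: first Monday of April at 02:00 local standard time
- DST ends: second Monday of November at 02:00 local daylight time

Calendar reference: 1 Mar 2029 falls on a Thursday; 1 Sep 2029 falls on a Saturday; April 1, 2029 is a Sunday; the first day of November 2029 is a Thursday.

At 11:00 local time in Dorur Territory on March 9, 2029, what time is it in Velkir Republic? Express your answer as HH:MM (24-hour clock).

1 March 2029 is a Thursday, so the first Sunday is March 4 and the second is March 11.
1 September 2029 is a Saturday, so the first Friday is September 7 and the second is September 14.
Daylight saving runs 11 March – 14 September; March 9, 2029 is outside that window, so Dorur Territory is on standard time at UTC−01:00.
11:00 Dorur Territory + 1h = 12:00 UTC.
1 April 2029 is a Sunday, so the first Monday is April 2.
1 November 2029 is a Thursday, so the first Monday is November 5 and the second is November 12.
At the standard offset (UTC−12:00), 12:00 UTC − 12h = 00:00 Velkir Republic standard time.
The standard-time date in Velkir Republic, March 9, 2029, does not fall between 2 April and 12 November, so daylight saving is not in effect and Velkir Republic is at UTC−12:00.
12:00 UTC − 12h = 00:00 Velkir Republic.

00:00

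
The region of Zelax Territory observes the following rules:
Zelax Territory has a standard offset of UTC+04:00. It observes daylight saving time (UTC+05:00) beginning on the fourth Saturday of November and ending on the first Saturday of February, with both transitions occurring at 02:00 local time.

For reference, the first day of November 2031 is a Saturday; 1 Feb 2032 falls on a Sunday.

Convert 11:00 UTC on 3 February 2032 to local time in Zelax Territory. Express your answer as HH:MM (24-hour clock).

16:00

1 November 2031 is a Saturday, so the first Saturday is November 1 and the fourth is November 22.
1 February 2032 is a Sunday, so the first Saturday is February 7.
At the standard offset (UTC+04:00), 11:00 UTC + 4h = 15:00 Zelax Territory standard time.
The standard-time date in Zelax Territory, 3 February 2032, falls between 22 November 2031 and 7 February 2032, so daylight saving is in effect and Zelax Territory is at UTC+05:00.
11:00 UTC + 5h = 16:00 local.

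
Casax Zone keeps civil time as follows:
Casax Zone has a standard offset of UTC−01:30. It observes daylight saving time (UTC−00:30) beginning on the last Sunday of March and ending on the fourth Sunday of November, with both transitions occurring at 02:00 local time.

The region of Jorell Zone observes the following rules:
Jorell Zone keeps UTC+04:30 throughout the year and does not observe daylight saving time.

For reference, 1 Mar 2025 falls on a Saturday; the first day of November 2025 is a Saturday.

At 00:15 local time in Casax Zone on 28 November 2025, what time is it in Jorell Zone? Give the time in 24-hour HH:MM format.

06:15

1 March 2025 is a Saturday, so Sundays fall on 2, 9, 16, 23, 30; the last is March 30.
1 November 2025 is a Saturday, so the first Sunday is November 2 and the fourth is November 23.
28 November 2025 is outside the daylight-saving period (30 March – 23 November), so Casax Zone is on standard time, UTC−01:30.
00:15 Casax Zone + 1h30m = 01:45 UTC.
Jorell Zone has no daylight saving, so its offset is UTC+04:30 year-round.
01:45 UTC + 4h30m = 06:15 Jorell Zone.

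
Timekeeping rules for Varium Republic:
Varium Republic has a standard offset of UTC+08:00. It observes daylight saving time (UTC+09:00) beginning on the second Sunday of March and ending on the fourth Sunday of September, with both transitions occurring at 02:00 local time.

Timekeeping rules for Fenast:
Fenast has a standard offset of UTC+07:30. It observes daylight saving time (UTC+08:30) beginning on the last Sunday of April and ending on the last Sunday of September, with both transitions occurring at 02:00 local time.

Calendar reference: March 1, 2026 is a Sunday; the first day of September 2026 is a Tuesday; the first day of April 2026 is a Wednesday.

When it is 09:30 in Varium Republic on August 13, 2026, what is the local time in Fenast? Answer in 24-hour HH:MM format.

1 March 2026 is a Sunday, so the first Sunday is March 1 and the second is March 8.
1 September 2026 is a Tuesday, so the first Sunday is September 6 and the fourth is September 27.
Daylight saving runs 8 March – 27 September; August 13, 2026 is inside that window, so Varium Republic is at UTC+09:00.
09:30 Varium Republic − 9h = 00:30 UTC.
1 April 2026 is a Wednesday, so Sundays fall on 5, 12, 19, 26; the last is April 26.
1 September 2026 is a Tuesday, so Sundays fall on 6, 13, 20, 27; the last is September 27.
At the standard offset (UTC+07:30), 00:30 UTC + 7h30m = 08:00 Fenast standard time.
The standard-time date in Fenast, August 13, 2026, falls between 26 April and 27 September, so daylight saving is in effect and Fenast is at UTC+08:30.
00:30 UTC + 8h30m = 09:00 Fenast.

09:00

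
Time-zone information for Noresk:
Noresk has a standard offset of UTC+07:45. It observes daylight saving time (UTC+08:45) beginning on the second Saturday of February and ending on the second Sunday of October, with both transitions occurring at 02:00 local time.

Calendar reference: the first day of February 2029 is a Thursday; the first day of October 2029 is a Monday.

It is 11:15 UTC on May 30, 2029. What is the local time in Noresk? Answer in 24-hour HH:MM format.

20:00

1 February 2029 is a Thursday, so the first Saturday is February 3 and the second is February 10.
1 October 2029 is a Monday, so the first Sunday is October 7 and the second is October 14.
At the standard offset (UTC+07:45), 11:15 UTC + 7h45m = 19:00 Noresk standard time.
The standard-time date in Noresk, May 30, 2029, lies within the daylight-saving period (10 February – 14 October), so Noresk is on daylight time, UTC+08:45.
11:15 UTC + 8h45m = 20:00 local.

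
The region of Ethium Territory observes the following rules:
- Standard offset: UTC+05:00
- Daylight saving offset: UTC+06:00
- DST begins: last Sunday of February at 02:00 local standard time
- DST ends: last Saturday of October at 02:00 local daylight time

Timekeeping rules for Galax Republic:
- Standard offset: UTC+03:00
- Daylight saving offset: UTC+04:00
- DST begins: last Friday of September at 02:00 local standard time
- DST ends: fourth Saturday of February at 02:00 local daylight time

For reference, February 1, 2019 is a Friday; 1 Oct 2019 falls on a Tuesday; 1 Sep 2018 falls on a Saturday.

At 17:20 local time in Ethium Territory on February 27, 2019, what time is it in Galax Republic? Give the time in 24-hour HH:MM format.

14:20

1 February 2019 is a Friday, so Sundays fall on 3, 10, 17, 24; the last is February 24.
1 October 2019 is a Tuesday, so Saturdays fall on 5, 12, 19, 26; the last is October 26.
Daylight saving runs 24 February – 26 October; February 27, 2019 is inside that window, so Ethium Territory is at UTC+06:00.
17:20 Ethium Territory − 6h = 11:20 UTC.
1 September 2018 is a Saturday, so Fridays fall on 7, 14, 21, 28; the last is September 28.
1 February 2019 is a Friday, so the first Saturday is February 2 and the fourth is February 23.
At the standard offset (UTC+03:00), 11:20 UTC + 3h = 14:20 Galax Republic standard time.
Daylight saving runs 28 September 2018 – 23 February 2019; the standard-time date in Galax Republic, February 27, 2019, is outside that window, so Galax Republic is on standard time at UTC+03:00.
11:20 UTC + 3h = 14:20 Galax Republic.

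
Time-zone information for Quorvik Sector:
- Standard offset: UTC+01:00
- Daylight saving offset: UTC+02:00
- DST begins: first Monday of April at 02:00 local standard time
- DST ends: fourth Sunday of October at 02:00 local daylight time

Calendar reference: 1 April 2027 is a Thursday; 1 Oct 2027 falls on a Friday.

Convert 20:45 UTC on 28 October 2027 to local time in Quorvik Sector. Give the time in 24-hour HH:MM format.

21:45

1 April 2027 is a Thursday, so the first Monday is April 5.
1 October 2027 is a Friday, so the first Sunday is October 3 and the fourth is October 24.
At the standard offset (UTC+01:00), 20:45 UTC + 1h = 21:45 Quorvik Sector standard time.
The standard-time date in Quorvik Sector, 28 October 2027, is outside the daylight-saving period (5 April – 24 October), so Quorvik Sector is on standard time, UTC+01:00.
20:45 UTC + 1h = 21:45 local.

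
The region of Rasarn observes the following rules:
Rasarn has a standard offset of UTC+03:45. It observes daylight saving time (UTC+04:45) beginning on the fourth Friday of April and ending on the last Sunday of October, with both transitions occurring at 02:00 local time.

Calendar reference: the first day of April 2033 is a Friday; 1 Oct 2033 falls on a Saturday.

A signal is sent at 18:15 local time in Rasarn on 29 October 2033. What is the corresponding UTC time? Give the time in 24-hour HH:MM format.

1 April 2033 is a Friday, so the first Friday is April 1 and the fourth is April 22.
1 October 2033 is a Saturday, so Sundays fall on 2, 9, 16, 23, 30; the last is October 30.
29 October 2033 lies within the daylight-saving period (22 April – 30 October), so Rasarn is on daylight time, UTC+04:45.
18:15 local − 4h45m = 13:30 UTC.

13:30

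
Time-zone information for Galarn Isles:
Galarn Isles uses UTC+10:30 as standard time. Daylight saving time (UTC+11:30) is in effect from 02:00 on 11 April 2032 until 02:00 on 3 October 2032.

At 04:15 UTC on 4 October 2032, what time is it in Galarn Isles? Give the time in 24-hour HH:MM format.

14:45

At the standard offset (UTC+10:30), 04:15 UTC + 10h30m = 14:45 Galarn Isles standard time.
The standard-time date in Galarn Isles, 4 October 2032, does not fall between 11 April and 3 October, so daylight saving is not in effect and Galarn Isles is at UTC+10:30.
04:15 UTC + 10h30m = 14:45 local.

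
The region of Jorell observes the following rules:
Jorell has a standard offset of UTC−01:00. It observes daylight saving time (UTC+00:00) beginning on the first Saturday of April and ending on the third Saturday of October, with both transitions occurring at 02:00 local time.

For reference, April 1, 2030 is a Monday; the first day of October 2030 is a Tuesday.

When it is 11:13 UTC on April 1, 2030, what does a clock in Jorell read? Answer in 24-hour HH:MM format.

10:13

1 April 2030 is a Monday, so the first Saturday is April 6.
1 October 2030 is a Tuesday, so the first Saturday is October 5 and the third is October 19.
At the standard offset (UTC−01:00), 11:13 UTC − 1h = 10:13 Jorell standard time.
The standard-time date in Jorell, April 1, 2030, does not fall between 6 April and 19 October, so daylight saving is not in effect and Jorell is at UTC−01:00.
11:13 UTC − 1h = 10:13 local.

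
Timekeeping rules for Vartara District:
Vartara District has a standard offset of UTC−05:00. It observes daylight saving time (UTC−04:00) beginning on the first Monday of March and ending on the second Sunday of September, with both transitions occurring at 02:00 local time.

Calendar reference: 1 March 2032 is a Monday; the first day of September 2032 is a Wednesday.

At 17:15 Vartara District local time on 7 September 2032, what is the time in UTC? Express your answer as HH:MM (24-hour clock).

21:15

1 March 2032 is a Monday, so the first Monday is March 1.
1 September 2032 is a Wednesday, so the first Sunday is September 5 and the second is September 12.
7 September 2032 falls between 1 March and 12 September, so daylight saving is in effect and Vartara District is at UTC−04:00.
17:15 local + 4h = 21:15 UTC.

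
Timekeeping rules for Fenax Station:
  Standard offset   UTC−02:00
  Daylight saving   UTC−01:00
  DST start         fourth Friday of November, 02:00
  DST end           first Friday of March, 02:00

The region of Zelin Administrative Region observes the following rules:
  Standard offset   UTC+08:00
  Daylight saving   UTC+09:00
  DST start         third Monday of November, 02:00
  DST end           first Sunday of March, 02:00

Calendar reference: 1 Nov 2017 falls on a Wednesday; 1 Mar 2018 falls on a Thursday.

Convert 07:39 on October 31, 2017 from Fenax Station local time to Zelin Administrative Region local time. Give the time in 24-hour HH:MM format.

17:39

1 November 2017 is a Wednesday, so the first Friday is November 3 and the fourth is November 24.
1 March 2018 is a Thursday, so the first Friday is March 2.
October 31, 2017 is outside the daylight-saving period (24 November 2017 – 2 March 2018), so Fenax Station is on standard time, UTC−02:00.
07:39 Fenax Station + 2h = 09:39 UTC.
1 November 2017 is a Wednesday, so the first Monday is November 6 and the third is November 20.
1 March 2018 is a Thursday, so the first Sunday is March 4.
At the standard offset (UTC+08:00), 09:39 UTC + 8h = 17:39 Zelin Administrative Region standard time.
Daylight saving runs 20 November 2017 – 4 March 2018; the standard-time date in Zelin Administrative Region, October 31, 2017, is outside that window, so Zelin Administrative Region is on standard time at UTC+08:00.
09:39 UTC + 8h = 17:39 Zelin Administrative Region.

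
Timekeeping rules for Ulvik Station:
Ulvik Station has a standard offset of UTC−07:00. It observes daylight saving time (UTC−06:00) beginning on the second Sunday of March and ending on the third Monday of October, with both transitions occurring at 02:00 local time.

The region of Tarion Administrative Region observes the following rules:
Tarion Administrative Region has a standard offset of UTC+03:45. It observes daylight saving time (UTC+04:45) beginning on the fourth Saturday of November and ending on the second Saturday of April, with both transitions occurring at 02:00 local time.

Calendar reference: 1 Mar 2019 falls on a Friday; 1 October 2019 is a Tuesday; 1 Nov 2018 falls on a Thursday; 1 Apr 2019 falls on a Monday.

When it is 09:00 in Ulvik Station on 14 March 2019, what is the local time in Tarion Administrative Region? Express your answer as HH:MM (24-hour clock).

1 March 2019 is a Friday, so the first Sunday is March 3 and the second is March 10.
1 October 2019 is a Tuesday, so the first Monday is October 7 and the third is October 21.
Daylight saving runs 10 March – 21 October; 14 March 2019 is inside that window, so Ulvik Station is at UTC−06:00.
09:00 Ulvik Station + 6h = 15:00 UTC.
1 November 2018 is a Thursday, so the first Saturday is November 3 and the fourth is November 24.
1 April 2019 is a Monday, so the first Saturday is April 6 and the second is April 13.
At the standard offset (UTC+03:45), 15:00 UTC + 3h45m = 18:45 Tarion Administrative Region standard time.
Daylight saving runs 24 November 2018 – 13 April 2019; the standard-time date in Tarion Administrative Region, 14 March 2019, is inside that window, so Tarion Administrative Region is at UTC+04:45.
15:00 UTC + 4h45m = 19:45 Tarion Administrative Region.

19:45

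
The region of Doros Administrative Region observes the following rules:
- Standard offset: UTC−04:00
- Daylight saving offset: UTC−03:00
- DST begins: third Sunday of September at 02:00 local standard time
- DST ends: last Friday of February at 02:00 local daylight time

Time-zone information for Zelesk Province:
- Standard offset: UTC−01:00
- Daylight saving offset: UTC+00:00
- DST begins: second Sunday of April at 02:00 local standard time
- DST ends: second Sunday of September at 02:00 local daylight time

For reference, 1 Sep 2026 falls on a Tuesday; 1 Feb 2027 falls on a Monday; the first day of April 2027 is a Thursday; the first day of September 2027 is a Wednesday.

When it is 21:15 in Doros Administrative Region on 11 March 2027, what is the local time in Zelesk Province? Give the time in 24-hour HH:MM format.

00:15

1 September 2026 is a Tuesday, so the first Sunday is September 6 and the third is September 20.
1 February 2027 is a Monday, so Fridays fall on 5, 12, 19, 26; the last is February 26.
Daylight saving runs 20 September 2026 – 26 February 2027; 11 March 2027 is outside that window, so Doros Administrative Region is on standard time at UTC−04:00.
21:15 Doros Administrative Region + 4h = 01:15 UTC (rolling into the next day, 12 March 2027).
1 April 2027 is a Thursday, so the first Sunday is April 4 and the second is April 11.
1 September 2027 is a Wednesday, so the first Sunday is September 5 and the second is September 12.
At the standard offset (UTC−01:00), 01:15 UTC − 1h = 00:15 Zelesk Province standard time.
Daylight saving runs 11 April – 12 September; the standard-time date in Zelesk Province, 12 March 2027, is outside that window, so Zelesk Province is on standard time at UTC−01:00.
01:15 UTC − 1h = 00:15 Zelesk Province.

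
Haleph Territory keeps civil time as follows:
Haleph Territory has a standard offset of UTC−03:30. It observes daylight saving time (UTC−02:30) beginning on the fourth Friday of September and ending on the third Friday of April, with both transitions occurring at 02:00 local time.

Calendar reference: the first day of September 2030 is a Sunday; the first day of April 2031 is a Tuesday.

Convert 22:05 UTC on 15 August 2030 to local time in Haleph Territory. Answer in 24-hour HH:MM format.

1 September 2030 is a Sunday, so the first Friday is September 6 and the fourth is September 27.
1 April 2031 is a Tuesday, so the first Friday is April 4 and the third is April 18.
At the standard offset (UTC−03:30), 22:05 UTC − 3h30m = 18:35 Haleph Territory standard time.
The standard-time date in Haleph Territory, 15 August 2030, does not fall between 27 September 2030 and 18 April 2031, so daylight saving is not in effect and Haleph Territory is at UTC−03:30.
22:05 UTC − 3h30m = 18:35 local.

18:35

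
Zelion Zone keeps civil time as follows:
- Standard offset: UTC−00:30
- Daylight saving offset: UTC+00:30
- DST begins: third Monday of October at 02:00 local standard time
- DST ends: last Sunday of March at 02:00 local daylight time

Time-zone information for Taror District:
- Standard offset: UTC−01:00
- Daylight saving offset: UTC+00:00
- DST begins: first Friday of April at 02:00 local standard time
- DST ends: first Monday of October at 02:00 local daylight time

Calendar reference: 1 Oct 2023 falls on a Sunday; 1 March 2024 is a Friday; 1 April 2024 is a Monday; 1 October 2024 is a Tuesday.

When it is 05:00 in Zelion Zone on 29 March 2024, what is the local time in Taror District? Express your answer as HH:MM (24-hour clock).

03:30

1 October 2023 is a Sunday, so the first Monday is October 2 and the third is October 16.
1 March 2024 is a Friday, so Sundays fall on 3, 10, 17, 24, 31; the last is March 31.
29 March 2024 falls between 16 October 2023 and 31 March 2024, so daylight saving is in effect and Zelion Zone is at UTC+00:30.
05:00 Zelion Zone − 0h30m = 04:30 UTC.
1 April 2024 is a Monday, so the first Friday is April 5.
1 October 2024 is a Tuesday, so the first Monday is October 7.
At the standard offset (UTC−01:00), 04:30 UTC − 1h = 03:30 Taror District standard time.
Daylight saving runs 5 April – 7 October; the standard-time date in Taror District, 29 March 2024, is outside that window, so Taror District is on standard time at UTC−01:00.
04:30 UTC − 1h = 03:30 Taror District.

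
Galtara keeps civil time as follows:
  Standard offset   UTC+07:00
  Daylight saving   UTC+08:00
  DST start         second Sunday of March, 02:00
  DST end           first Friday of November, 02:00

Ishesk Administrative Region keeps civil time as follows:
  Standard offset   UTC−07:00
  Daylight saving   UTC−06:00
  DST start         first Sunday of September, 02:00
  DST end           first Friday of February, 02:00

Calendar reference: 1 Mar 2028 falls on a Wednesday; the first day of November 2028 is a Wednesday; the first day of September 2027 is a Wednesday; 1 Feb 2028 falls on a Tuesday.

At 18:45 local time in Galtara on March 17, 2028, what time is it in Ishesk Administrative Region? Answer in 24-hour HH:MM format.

03:45

1 March 2028 is a Wednesday, so the first Sunday is March 5 and the second is March 12.
1 November 2028 is a Wednesday, so the first Friday is November 3.
Daylight saving runs 12 March – 3 November; March 17, 2028 is inside that window, so Galtara is at UTC+08:00.
18:45 Galtara − 8h = 10:45 UTC.
1 September 2027 is a Wednesday, so the first Sunday is September 5.
1 February 2028 is a Tuesday, so the first Friday is February 4.
At the standard offset (UTC−07:00), 10:45 UTC − 7h = 03:45 Ishesk Administrative Region standard time.
Daylight saving runs 5 September 2027 – 4 February 2028; the standard-time date in Ishesk Administrative Region, March 17, 2028, is outside that window, so Ishesk Administrative Region is on standard time at UTC−07:00.
10:45 UTC − 7h = 03:45 Ishesk Administrative Region.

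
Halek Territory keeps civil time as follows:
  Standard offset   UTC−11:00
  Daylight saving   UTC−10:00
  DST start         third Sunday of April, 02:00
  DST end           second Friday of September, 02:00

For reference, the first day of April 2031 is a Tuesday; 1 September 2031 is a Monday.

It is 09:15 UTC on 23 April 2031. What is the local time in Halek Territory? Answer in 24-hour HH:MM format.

1 April 2031 is a Tuesday, so the first Sunday is April 6 and the third is April 20.
1 September 2031 is a Monday, so the first Friday is September 5 and the second is September 12.
At the standard offset (UTC−11:00), 09:15 UTC − 11h = 22:15 Halek Territory standard time (rolling into the previous day, 22 April 2031).
The standard-time date in Halek Territory, 22 April 2031, lies within the daylight-saving period (20 April – 12 September), so Halek Territory is on daylight time, UTC−10:00.
09:15 UTC − 10h = 23:15 local (rolling into the previous day, 22 April 2031).

23:15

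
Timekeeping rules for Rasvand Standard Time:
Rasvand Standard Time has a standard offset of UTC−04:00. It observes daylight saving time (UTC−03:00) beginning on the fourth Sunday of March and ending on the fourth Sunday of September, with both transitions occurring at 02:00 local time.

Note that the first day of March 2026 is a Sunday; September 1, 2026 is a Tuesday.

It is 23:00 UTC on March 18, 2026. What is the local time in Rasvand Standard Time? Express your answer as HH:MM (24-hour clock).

19:00

1 March 2026 is a Sunday, so the first Sunday is March 1 and the fourth is March 22.
1 September 2026 is a Tuesday, so the first Sunday is September 6 and the fourth is September 27.
At the standard offset (UTC−04:00), 23:00 UTC − 4h = 19:00 Rasvand Standard Time standard time.
The standard-time date in Rasvand Standard Time, March 18, 2026, is outside the daylight-saving period (22 March – 27 September), so Rasvand Standard Time is on standard time, UTC−04:00.
23:00 UTC − 4h = 19:00 local.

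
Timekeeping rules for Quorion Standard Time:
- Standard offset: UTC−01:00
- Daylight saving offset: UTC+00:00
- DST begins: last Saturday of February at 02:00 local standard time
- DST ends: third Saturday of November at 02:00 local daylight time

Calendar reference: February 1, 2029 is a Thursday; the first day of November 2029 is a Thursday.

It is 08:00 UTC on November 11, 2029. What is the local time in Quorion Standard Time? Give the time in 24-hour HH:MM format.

1 February 2029 is a Thursday, so Saturdays fall on 3, 10, 17, 24; the last is February 24.
1 November 2029 is a Thursday, so the first Saturday is November 3 and the third is November 17.
At the standard offset (UTC−01:00), 08:00 UTC − 1h = 07:00 Quorion Standard Time standard time.
The standard-time date in Quorion Standard Time, November 11, 2029, lies within the daylight-saving period (24 February – 17 November), so Quorion Standard Time is on daylight time, UTC+00:00.
08:00 UTC + 0h = 08:00 local.

08:00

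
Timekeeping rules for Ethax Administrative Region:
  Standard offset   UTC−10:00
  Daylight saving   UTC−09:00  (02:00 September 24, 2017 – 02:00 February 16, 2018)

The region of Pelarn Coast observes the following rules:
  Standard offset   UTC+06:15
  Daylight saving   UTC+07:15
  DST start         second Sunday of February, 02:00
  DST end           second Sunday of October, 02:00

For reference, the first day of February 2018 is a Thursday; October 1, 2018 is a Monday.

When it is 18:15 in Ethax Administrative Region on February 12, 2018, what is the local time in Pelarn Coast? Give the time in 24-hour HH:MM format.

10:30

Daylight saving runs 24 September 2017 – 16 February 2018; February 12, 2018 is inside that window, so Ethax Administrative Region is at UTC−09:00.
18:15 Ethax Administrative Region + 9h = 03:15 UTC (rolling into the next day, 13 February 2018).
1 February 2018 is a Thursday, so the first Sunday is February 4 and the second is February 11.
1 October 2018 is a Monday, so the first Sunday is October 7 and the second is October 14.
At the standard offset (UTC+06:15), 03:15 UTC + 6h15m = 09:30 Pelarn Coast standard time.
The standard-time date in Pelarn Coast, February 13, 2018, falls between 11 February and 14 October, so daylight saving is in effect and Pelarn Coast is at UTC+07:15.
03:15 UTC + 7h15m = 10:30 Pelarn Coast.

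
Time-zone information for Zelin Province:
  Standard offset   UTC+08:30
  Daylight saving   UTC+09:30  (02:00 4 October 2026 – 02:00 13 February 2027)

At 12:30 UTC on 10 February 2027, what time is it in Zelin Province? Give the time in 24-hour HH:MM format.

22:00

At the standard offset (UTC+08:30), 12:30 UTC + 8h30m = 21:00 Zelin Province standard time.
The standard-time date in Zelin Province, 10 February 2027, falls between 4 October 2026 and 13 February 2027, so daylight saving is in effect and Zelin Province is at UTC+09:30.
12:30 UTC + 9h30m = 22:00 local.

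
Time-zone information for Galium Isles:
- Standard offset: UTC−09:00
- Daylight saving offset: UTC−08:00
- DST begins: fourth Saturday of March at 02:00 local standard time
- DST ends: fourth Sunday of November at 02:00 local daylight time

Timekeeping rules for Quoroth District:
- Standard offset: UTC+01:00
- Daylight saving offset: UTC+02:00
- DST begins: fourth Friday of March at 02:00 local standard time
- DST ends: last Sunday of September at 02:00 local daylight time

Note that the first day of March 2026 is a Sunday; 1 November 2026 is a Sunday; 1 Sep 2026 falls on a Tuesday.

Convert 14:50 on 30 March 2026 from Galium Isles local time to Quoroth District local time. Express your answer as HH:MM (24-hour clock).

1 March 2026 is a Sunday, so the first Saturday is March 7 and the fourth is March 28.
1 November 2026 is a Sunday, so the first Sunday is November 1 and the fourth is November 22.
30 March 2026 falls between 28 March and 22 November, so daylight saving is in effect and Galium Isles is at UTC−08:00.
14:50 Galium Isles + 8h = 22:50 UTC.
1 March 2026 is a Sunday, so the first Friday is March 6 and the fourth is March 27.
1 September 2026 is a Tuesday, so Sundays fall on 6, 13, 20, 27; the last is September 27.
At the standard offset (UTC+01:00), 22:50 UTC + 1h = 23:50 Quoroth District standard time.
The standard-time date in Quoroth District, 30 March 2026, lies within the daylight-saving period (27 March – 27 September), so Quoroth District is on daylight time, UTC+02:00.
22:50 UTC + 2h = 00:50 Quoroth District (rolling into the next day, 31 March 2026).

00:50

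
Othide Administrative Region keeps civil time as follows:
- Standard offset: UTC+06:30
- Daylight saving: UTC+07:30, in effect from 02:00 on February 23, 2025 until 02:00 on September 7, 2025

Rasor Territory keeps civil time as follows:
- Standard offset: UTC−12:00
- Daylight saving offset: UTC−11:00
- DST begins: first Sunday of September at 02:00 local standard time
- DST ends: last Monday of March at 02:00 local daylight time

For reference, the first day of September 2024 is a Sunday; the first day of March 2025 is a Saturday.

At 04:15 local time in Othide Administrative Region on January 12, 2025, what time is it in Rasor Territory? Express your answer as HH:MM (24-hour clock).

10:45

January 12, 2025 is outside the daylight-saving period (23 February – 7 September), so Othide Administrative Region is on standard time, UTC+06:30.
04:15 Othide Administrative Region − 6h30m = 21:45 UTC (rolling into the previous day, 11 January 2025).
1 September 2024 is a Sunday, so the first Sunday is September 1.
1 March 2025 is a Saturday, so Mondays fall on 3, 10, 17, 24, 31; the last is March 31.
At the standard offset (UTC−12:00), 21:45 UTC − 12h = 09:45 Rasor Territory standard time.
Daylight saving runs 1 September 2024 – 31 March 2025; the standard-time date in Rasor Territory, January 11, 2025, is inside that window, so Rasor Territory is at UTC−11:00.
21:45 UTC − 11h = 10:45 Rasor Territory.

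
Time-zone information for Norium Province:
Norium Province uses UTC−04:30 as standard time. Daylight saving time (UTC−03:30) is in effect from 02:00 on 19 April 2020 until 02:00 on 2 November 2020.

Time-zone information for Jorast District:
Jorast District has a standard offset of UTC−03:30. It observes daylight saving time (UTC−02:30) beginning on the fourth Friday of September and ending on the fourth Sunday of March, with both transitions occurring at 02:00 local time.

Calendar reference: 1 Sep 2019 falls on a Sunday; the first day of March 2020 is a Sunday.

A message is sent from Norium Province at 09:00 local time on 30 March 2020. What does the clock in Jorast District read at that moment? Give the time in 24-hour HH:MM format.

10:00

30 March 2020 is outside the daylight-saving period (19 April – 2 November), so Norium Province is on standard time, UTC−04:30.
09:00 Norium Province + 4h30m = 13:30 UTC.
1 September 2019 is a Sunday, so the first Friday is September 6 and the fourth is September 27.
1 March 2020 is a Sunday, so the first Sunday is March 1 and the fourth is March 22.
At the standard offset (UTC−03:30), 13:30 UTC − 3h30m = 10:00 Jorast District standard time.
Daylight saving runs 27 September 2019 – 22 March 2020; the standard-time date in Jorast District, 30 March 2020, is outside that window, so Jorast District is on standard time at UTC−03:30.
13:30 UTC − 3h30m = 10:00 Jorast District.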